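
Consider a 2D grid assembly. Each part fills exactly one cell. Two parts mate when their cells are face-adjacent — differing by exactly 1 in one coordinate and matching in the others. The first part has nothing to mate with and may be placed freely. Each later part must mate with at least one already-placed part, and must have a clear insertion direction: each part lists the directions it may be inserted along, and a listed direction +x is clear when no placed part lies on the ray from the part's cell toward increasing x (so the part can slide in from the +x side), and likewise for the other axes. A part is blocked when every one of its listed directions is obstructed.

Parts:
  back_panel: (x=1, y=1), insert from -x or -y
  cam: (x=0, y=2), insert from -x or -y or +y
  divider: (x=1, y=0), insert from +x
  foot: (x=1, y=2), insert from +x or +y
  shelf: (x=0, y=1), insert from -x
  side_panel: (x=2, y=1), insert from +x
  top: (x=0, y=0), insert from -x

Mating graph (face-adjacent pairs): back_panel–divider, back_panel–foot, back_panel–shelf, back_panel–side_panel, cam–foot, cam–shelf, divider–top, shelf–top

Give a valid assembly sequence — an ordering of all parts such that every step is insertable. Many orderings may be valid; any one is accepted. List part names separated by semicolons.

cam; shelf; top; foot; back_panel; divider; side_panel

1. cam@(0, 2) [-x clear] — {cam}
2. shelf@(0, 1) [-x clear] — {cam, shelf}
3. top@(0, 0) [-x clear] — {cam, shelf, top}
4. foot@(1, 2) [+x clear] — {cam, foot, shelf, top}
5. back_panel@(1, 1) [-y clear] — {back_panel, cam, foot, shelf, top}
6. divider@(1, 0) [+x clear] — {back_panel, cam, divider, foot, shelf, top}
7. side_panel@(2, 1) [+x clear] — {back_panel, cam, divider, foot, shelf, side_panel, top}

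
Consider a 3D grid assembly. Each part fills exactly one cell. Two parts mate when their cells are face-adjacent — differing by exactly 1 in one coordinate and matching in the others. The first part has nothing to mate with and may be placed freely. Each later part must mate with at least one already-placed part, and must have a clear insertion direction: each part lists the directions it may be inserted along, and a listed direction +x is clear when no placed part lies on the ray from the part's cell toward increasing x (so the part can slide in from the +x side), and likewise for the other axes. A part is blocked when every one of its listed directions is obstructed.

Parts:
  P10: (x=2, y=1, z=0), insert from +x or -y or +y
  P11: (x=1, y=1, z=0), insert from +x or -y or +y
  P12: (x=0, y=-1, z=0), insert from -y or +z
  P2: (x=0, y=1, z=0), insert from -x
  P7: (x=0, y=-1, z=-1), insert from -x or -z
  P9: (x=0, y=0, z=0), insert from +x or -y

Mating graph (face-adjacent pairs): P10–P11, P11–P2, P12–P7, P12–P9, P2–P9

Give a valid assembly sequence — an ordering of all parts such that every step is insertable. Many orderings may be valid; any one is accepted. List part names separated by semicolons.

P2; P11; P10; P9; P12; P7

1. P2@(0, 1, 0) [-x clear] — {P2}
2. P11@(1, 1, 0) [+x clear] — {P11, P2}
3. P10@(2, 1, 0) [+x clear] — {P10, P11, P2}
4. P9@(0, 0, 0) [+x clear] — {P10, P11, P2, P9}
5. P12@(0, -1, 0) [-y clear] — {P10, P11, P12, P2, P9}
6. P7@(0, -1, -1) [-x clear] — {P10, P11, P12, P2, P7, P9}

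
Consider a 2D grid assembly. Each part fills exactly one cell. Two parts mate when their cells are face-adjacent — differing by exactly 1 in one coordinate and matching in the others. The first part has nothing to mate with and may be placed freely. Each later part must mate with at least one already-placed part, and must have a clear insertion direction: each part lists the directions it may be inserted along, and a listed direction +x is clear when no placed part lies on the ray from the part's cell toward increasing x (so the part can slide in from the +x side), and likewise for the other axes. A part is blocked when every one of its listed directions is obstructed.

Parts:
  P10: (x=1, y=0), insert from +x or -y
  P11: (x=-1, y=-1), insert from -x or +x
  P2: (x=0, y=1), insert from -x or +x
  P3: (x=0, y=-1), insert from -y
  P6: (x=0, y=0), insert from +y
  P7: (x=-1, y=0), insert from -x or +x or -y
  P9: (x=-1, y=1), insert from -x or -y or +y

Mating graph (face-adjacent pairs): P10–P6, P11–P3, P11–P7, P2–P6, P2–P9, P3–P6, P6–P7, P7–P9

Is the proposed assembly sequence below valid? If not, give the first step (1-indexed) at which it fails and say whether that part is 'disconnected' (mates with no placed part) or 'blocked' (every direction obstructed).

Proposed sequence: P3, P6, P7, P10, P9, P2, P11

1. P3@(0, -1) [-y clear] — {P3}
2. P6@(0, 0) [+y clear] — {P3, P6}
3. P7@(-1, 0) [-x clear] — {P3, P6, P7}
4. P10@(1, 0) [+x clear] — {P10, P3, P6, P7}
5. P9@(-1, 1) [-x clear] — {P10, P3, P6, P7, P9}
6. P2@(0, 1) [+x clear] — {P10, P2, P3, P6, P7, P9}
7. P11@(-1, -1) [-x clear] — {P10, P11, P2, P3, P6, P7, P9}

Valid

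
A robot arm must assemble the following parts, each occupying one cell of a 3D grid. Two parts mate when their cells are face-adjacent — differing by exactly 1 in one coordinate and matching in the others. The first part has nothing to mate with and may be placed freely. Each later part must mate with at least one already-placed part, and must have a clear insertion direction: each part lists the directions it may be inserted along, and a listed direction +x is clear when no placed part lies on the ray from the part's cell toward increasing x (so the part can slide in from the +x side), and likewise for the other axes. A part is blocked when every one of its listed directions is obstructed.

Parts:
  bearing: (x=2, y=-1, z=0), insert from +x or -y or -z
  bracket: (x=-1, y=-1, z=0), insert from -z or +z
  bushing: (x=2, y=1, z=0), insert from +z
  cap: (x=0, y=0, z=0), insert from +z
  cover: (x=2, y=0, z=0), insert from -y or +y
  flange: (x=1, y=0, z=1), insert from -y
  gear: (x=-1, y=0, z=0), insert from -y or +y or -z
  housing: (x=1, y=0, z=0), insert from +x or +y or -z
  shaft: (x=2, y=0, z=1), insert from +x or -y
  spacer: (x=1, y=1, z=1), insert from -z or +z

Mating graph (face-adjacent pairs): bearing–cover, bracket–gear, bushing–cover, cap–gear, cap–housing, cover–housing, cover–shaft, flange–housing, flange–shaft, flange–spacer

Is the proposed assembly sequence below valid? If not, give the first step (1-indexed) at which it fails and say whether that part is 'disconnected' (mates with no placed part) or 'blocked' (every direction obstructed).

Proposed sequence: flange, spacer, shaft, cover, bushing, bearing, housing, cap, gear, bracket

Valid

1. flange@(1, 0, 1) [-y clear] — {flange}
2. spacer@(1, 1, 1) [-z clear] — {flange, spacer}
3. shaft@(2, 0, 1) [+x clear] — {flange, shaft, spacer}
4. cover@(2, 0, 0) [-y clear] — {cover, flange, shaft, spacer}
5. bushing@(2, 1, 0) [+z clear] — {bushing, cover, flange, shaft, spacer}
6. bearing@(2, -1, 0) [+x clear] — {bearing, bushing, cover, flange, shaft, spacer}
7. housing@(1, 0, 0) [+y clear] — {bearing, bushing, cover, flange, housing, shaft, spacer}
8. cap@(0, 0, 0) [+z clear] — {bearing, bushing, cap, cover, flange, housing, shaft, spacer}
9. gear@(-1, 0, 0) [-y clear] — {bearing, bushing, cap, cover, flange, gear, housing, shaft, spacer}
10. bracket@(-1, -1, 0) [-z clear] — {bearing, bracket, bushing, cap, cover, flange, gear, housing, shaft, spacer}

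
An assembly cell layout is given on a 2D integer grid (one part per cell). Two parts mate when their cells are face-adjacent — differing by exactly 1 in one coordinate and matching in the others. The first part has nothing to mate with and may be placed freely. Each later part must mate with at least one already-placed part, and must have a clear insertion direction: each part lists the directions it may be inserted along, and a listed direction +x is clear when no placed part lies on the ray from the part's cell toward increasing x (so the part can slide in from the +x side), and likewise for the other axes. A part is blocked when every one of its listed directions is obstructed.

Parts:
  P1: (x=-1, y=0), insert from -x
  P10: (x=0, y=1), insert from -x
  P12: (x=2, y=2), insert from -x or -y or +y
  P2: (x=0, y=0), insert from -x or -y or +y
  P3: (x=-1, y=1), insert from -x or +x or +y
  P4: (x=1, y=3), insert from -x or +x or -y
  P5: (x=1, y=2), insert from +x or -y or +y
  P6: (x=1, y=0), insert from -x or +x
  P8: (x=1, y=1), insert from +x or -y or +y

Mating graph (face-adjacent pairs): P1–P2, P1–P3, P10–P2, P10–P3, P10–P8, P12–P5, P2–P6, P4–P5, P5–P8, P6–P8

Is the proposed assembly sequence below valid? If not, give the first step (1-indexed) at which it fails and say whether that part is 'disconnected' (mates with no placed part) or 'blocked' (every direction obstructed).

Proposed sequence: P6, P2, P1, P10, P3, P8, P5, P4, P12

1. P6@(1, 0) [-x clear] — {P6}
2. P2@(0, 0) [-x clear] — {P2, P6}
3. P1@(-1, 0) [-x clear] — {P1, P2, P6}
4. P10@(0, 1) [-x clear] — {P1, P10, P2, P6}
5. P3@(-1, 1) [-x clear] — {P1, P10, P2, P3, P6}
6. P8@(1, 1) [+x clear] — {P1, P10, P2, P3, P6, P8}
7. P5@(1, 2) [+x clear] — {P1, P10, P2, P3, P5, P6, P8}
8. P4@(1, 3) [-x clear] — {P1, P10, P2, P3, P4, P5, P6, P8}
9. P12@(2, 2) [-y clear] — {P1, P10, P12, P2, P3, P4, P5, P6, P8}

Valid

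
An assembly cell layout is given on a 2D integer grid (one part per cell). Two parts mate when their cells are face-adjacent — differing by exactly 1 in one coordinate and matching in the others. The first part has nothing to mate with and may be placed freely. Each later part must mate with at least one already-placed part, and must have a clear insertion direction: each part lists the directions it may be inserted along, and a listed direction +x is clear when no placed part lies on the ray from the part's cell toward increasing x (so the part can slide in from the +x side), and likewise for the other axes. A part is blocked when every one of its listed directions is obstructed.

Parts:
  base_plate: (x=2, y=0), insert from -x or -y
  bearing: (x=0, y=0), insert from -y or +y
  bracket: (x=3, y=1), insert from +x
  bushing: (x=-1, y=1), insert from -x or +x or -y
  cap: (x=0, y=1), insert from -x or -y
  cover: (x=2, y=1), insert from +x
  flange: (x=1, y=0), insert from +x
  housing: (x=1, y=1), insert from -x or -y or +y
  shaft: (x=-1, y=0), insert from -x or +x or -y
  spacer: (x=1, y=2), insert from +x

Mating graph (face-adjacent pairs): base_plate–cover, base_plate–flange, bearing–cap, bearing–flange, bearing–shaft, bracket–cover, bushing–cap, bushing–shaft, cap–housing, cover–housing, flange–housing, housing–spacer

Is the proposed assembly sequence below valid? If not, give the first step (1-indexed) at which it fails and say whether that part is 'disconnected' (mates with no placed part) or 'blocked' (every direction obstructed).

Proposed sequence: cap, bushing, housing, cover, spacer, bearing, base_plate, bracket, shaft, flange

1. cap@(0, 1) [-x clear] — {cap}
2. bushing@(-1, 1) [-x clear] — {bushing, cap}
3. housing@(1, 1) [-y clear] — {bushing, cap, housing}
4. cover@(2, 1) [+x clear] — {bushing, cap, cover, housing}
5. spacer@(1, 2) [+x clear] — {bushing, cap, cover, housing, spacer}
6. bearing@(0, 0) [-y clear] — {bearing, bushing, cap, cover, housing, spacer}
7. base_plate@(2, 0) [-y clear] — {base_plate, bearing, bushing, cap, cover, housing, spacer}
8. bracket@(3, 1) [+x clear] — {base_plate, bearing, bracket, bushing, cap, cover, housing, spacer}
9. shaft@(-1, 0) [-x clear] — {base_plate, bearing, bracket, bushing, cap, cover, housing, shaft, spacer}
10. flange@(1, 0) — +x all obstructed ⇒ blocked

Invalid at step 10 (blocked)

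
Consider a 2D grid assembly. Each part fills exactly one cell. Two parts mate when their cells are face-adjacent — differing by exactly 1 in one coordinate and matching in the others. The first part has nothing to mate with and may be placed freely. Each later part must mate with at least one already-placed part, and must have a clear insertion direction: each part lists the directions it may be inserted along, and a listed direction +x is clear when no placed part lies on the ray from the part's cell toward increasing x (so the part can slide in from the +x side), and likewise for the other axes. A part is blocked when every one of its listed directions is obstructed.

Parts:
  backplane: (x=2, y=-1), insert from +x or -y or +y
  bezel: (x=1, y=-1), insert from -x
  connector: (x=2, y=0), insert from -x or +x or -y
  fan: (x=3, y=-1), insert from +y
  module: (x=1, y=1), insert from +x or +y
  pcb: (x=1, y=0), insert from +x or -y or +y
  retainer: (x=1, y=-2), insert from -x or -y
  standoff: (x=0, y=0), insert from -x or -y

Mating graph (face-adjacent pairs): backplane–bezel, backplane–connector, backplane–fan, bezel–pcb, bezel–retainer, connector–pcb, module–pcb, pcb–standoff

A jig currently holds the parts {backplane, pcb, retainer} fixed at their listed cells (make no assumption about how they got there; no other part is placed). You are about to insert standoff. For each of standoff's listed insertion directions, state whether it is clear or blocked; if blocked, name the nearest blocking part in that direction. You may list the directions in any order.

-x: clear; -y: clear

-x: ray from standoff(0, 0) has no placed part ⇒ clear
-y: ray from standoff(0, 0) has no placed part ⇒ clear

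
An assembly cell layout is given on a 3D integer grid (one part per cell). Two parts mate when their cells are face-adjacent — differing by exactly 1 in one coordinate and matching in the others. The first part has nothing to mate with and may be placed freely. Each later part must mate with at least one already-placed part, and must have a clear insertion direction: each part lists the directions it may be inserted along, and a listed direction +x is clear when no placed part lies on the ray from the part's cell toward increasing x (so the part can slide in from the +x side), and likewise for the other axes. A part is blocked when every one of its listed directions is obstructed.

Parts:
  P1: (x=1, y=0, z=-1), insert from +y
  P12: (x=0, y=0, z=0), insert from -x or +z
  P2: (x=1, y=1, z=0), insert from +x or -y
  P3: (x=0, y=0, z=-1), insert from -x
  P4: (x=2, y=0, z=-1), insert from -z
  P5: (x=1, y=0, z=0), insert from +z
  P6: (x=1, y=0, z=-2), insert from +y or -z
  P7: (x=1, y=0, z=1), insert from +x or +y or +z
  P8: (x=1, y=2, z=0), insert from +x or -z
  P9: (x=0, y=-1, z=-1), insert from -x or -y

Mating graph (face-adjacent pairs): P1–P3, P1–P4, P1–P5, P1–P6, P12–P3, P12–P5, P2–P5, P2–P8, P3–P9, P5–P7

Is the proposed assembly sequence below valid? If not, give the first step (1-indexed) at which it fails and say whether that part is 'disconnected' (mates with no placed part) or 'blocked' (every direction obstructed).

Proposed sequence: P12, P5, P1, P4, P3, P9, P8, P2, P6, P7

Invalid at step 7 (disconnected)

1. P12@(0, 0, 0) [-x clear] — {P12}
2. P5@(1, 0, 0) [+z clear] — {P12, P5}
3. P1@(1, 0, -1) [+y clear] — {P1, P12, P5}
4. P4@(2, 0, -1) [-z clear] — {P1, P12, P4, P5}
5. P3@(0, 0, -1) [-x clear] — {P1, P12, P3, P4, P5}
6. P9@(0, -1, -1) [-x clear] — {P1, P12, P3, P4, P5, P9}
7. P8@(1, 2, 0) — no placed neighbour ⇒ disconnected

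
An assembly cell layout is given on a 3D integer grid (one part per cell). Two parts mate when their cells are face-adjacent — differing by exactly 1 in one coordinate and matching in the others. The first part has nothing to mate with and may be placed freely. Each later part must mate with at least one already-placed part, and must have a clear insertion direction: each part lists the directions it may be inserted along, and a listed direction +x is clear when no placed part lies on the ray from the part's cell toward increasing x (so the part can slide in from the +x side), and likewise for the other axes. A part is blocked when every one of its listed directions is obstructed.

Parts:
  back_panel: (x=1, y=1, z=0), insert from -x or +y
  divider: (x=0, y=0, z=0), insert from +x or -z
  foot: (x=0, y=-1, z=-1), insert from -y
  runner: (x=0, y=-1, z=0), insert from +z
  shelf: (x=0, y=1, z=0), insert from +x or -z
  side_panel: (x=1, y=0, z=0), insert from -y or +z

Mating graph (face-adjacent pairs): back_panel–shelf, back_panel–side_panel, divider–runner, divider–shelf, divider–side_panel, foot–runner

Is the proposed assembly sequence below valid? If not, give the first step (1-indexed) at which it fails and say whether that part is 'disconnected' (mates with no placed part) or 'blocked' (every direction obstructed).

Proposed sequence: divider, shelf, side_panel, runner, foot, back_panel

1. divider@(0, 0, 0) [+x clear] — {divider}
2. shelf@(0, 1, 0) [+x clear] — {divider, shelf}
3. side_panel@(1, 0, 0) [-y clear] — {divider, shelf, side_panel}
4. runner@(0, -1, 0) [+z clear] — {divider, runner, shelf, side_panel}
5. foot@(0, -1, -1) [-y clear] — {divider, foot, runner, shelf, side_panel}
6. back_panel@(1, 1, 0) [+y clear] — {back_panel, divider, foot, runner, shelf, side_panel}

Valid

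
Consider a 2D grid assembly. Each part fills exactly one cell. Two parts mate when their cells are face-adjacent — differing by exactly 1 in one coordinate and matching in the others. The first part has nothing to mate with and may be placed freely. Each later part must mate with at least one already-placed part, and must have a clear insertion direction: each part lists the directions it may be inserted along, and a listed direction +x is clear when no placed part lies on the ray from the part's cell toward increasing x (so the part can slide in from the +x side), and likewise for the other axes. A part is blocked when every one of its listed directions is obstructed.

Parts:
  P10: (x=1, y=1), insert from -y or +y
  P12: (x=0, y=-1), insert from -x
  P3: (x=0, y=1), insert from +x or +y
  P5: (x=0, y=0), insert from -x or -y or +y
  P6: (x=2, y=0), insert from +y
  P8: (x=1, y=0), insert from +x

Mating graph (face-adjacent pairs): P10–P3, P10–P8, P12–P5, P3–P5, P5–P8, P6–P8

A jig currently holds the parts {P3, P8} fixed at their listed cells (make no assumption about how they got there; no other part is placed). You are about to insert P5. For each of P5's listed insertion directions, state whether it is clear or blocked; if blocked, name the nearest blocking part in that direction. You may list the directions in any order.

-x: ray from P5(0, 0) has no placed part ⇒ clear
-y: ray from P5(0, 0) has no placed part ⇒ clear
+y: nearest on ray is P3@(0, 1) ⇒ blocked

+y: blocked by P3; -x: clear; -y: clear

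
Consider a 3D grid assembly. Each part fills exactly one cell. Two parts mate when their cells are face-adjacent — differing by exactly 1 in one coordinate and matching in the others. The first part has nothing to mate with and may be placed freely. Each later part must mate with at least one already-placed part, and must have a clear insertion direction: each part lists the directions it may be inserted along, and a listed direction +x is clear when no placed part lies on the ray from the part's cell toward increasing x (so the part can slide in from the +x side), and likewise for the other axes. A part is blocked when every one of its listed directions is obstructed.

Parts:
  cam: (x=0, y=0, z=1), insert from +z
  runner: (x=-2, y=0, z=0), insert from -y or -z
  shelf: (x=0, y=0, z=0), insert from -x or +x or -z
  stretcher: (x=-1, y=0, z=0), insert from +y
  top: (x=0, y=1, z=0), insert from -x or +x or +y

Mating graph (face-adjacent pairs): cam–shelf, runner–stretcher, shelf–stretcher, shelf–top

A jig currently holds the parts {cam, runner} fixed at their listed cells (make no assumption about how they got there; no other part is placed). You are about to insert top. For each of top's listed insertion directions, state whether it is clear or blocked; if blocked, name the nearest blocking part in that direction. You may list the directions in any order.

-x: ray from top(0, 1, 0) has no placed part ⇒ clear
+x: ray from top(0, 1, 0) has no placed part ⇒ clear
+y: ray from top(0, 1, 0) has no placed part ⇒ clear

+x: clear; +y: clear; -x: clear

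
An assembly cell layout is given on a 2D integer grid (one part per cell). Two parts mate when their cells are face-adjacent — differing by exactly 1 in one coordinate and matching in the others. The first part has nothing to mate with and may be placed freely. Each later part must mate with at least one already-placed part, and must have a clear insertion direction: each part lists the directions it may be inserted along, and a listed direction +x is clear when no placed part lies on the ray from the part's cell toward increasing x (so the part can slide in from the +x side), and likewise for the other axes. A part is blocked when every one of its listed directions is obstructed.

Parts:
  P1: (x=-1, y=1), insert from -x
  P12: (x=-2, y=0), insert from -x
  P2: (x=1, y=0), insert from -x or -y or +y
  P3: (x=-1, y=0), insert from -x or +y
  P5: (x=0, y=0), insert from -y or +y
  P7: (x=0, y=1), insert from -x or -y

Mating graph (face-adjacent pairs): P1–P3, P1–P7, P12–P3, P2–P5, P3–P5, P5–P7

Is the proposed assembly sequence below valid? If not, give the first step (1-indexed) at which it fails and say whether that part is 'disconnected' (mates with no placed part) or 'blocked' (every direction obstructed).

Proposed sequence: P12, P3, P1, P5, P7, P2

1. P12@(-2, 0) [-x clear] — {P12}
2. P3@(-1, 0) [+y clear] — {P12, P3}
3. P1@(-1, 1) [-x clear] — {P1, P12, P3}
4. P5@(0, 0) [-y clear] — {P1, P12, P3, P5}
5. P7@(0, 1) — -x/-y all obstructed ⇒ blocked

Invalid at step 5 (blocked)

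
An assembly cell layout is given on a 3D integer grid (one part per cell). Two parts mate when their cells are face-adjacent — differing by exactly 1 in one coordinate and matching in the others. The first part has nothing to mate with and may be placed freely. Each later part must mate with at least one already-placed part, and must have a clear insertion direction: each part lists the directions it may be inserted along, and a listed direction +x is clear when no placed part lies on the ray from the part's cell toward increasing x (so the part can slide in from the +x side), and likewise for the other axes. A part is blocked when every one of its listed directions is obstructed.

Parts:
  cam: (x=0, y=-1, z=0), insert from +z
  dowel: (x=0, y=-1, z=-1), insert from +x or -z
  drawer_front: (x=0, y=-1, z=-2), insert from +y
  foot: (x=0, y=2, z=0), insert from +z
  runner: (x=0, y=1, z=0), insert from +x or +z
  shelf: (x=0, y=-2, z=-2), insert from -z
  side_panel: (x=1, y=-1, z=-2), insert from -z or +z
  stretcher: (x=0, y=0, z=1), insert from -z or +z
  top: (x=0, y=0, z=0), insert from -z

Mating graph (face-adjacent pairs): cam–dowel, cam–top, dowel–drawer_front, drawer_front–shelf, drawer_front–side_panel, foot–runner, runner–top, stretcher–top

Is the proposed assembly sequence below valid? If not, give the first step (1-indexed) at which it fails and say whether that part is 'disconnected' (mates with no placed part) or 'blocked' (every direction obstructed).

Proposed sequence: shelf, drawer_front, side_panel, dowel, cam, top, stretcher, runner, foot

Valid

1. shelf@(0, -2, -2) [-z clear] — {shelf}
2. drawer_front@(0, -1, -2) [+y clear] — {drawer_front, shelf}
3. side_panel@(1, -1, -2) [-z clear] — {drawer_front, shelf, side_panel}
4. dowel@(0, -1, -1) [+x clear] — {dowel, drawer_front, shelf, side_panel}
5. cam@(0, -1, 0) [+z clear] — {cam, dowel, drawer_front, shelf, side_panel}
6. top@(0, 0, 0) [-z clear] — {cam, dowel, drawer_front, shelf, side_panel, top}
7. stretcher@(0, 0, 1) [+z clear] — {cam, dowel, drawer_front, shelf, side_panel, stretcher, top}
8. runner@(0, 1, 0) [+x clear] — {cam, dowel, drawer_front, runner, shelf, side_panel, stretcher, top}
9. foot@(0, 2, 0) [+z clear] — {cam, dowel, drawer_front, foot, runner, shelf, side_panel, stretcher, top}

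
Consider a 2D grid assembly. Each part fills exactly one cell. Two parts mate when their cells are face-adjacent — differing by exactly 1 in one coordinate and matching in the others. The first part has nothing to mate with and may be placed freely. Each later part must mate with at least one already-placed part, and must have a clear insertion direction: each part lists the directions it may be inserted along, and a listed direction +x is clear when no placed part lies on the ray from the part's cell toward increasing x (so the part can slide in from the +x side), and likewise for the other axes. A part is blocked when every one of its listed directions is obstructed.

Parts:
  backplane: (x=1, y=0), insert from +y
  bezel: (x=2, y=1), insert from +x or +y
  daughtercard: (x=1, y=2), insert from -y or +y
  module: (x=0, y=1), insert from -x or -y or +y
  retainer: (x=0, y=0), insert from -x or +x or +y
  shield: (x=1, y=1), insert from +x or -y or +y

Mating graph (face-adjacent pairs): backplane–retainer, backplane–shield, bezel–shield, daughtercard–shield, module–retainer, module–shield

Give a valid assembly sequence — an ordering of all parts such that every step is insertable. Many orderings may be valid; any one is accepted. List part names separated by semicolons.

retainer; backplane; module; shield; daughtercard; bezel

1. retainer@(0, 0) [-x clear] — {retainer}
2. backplane@(1, 0) [+y clear] — {backplane, retainer}
3. module@(0, 1) [-x clear] — {backplane, module, retainer}
4. shield@(1, 1) [+x clear] — {backplane, module, retainer, shield}
5. daughtercard@(1, 2) [+y clear] — {backplane, daughtercard, module, retainer, shield}
6. bezel@(2, 1) [+x clear] — {backplane, bezel, daughtercard, module, retainer, shield}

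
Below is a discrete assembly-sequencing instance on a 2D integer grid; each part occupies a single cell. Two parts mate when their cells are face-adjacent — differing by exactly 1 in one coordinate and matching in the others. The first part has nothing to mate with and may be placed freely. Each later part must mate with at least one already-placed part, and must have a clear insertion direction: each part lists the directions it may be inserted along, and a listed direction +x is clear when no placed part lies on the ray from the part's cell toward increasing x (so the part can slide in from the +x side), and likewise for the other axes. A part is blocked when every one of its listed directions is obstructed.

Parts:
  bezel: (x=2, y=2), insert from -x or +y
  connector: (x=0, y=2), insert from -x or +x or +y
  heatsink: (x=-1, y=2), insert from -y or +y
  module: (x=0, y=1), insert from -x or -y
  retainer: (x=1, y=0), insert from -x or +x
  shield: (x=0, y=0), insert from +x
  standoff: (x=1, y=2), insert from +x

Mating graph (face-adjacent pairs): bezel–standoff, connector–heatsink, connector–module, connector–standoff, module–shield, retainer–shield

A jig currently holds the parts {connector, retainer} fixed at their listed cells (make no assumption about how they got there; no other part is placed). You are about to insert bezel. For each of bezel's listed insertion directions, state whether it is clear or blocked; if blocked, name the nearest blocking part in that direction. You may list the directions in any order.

-x: nearest on ray is connector@(0, 2) ⇒ blocked
+y: ray from bezel(2, 2) has no placed part ⇒ clear

+y: clear; -x: blocked by connector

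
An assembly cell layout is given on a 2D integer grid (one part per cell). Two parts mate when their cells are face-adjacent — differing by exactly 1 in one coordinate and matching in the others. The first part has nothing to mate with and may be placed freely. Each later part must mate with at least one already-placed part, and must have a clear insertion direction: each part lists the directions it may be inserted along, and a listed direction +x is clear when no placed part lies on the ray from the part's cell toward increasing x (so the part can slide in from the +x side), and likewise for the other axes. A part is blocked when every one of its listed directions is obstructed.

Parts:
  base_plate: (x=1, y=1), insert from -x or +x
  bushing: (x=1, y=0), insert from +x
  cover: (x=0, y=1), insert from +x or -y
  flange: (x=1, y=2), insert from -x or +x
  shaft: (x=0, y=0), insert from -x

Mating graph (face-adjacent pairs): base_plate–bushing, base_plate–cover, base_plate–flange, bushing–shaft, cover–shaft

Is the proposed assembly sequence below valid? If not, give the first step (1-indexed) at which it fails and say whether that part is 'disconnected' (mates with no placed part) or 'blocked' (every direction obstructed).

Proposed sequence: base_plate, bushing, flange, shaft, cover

1. base_plate@(1, 1) [-x clear] — {base_plate}
2. bushing@(1, 0) [+x clear] — {base_plate, bushing}
3. flange@(1, 2) [-x clear] — {base_plate, bushing, flange}
4. shaft@(0, 0) [-x clear] — {base_plate, bushing, flange, shaft}
5. cover@(0, 1) — +x/-y all obstructed ⇒ blocked

Invalid at step 5 (blocked)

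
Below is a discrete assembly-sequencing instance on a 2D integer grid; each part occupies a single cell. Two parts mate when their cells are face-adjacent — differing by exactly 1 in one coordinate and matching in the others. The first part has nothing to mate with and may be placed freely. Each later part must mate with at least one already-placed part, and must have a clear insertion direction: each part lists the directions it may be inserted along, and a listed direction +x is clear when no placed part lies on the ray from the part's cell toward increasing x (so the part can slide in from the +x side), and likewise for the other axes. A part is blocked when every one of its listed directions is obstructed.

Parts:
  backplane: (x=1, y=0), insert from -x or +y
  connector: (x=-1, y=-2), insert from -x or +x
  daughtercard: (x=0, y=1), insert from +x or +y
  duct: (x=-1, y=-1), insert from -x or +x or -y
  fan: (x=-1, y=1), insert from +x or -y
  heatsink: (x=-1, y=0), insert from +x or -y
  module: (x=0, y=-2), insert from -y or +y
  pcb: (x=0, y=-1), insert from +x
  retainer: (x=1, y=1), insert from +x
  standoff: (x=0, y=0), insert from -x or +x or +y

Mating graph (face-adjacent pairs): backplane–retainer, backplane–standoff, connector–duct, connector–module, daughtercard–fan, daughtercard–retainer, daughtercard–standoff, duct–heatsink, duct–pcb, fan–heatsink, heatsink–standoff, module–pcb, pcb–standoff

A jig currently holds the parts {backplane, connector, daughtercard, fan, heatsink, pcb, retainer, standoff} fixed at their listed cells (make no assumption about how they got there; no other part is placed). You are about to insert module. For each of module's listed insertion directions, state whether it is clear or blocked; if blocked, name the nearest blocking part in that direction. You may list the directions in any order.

-y: ray from module(0, -2) has no placed part ⇒ clear
+y: nearest on ray is pcb@(0, -1) ⇒ blocked

+y: blocked by pcb; -y: clear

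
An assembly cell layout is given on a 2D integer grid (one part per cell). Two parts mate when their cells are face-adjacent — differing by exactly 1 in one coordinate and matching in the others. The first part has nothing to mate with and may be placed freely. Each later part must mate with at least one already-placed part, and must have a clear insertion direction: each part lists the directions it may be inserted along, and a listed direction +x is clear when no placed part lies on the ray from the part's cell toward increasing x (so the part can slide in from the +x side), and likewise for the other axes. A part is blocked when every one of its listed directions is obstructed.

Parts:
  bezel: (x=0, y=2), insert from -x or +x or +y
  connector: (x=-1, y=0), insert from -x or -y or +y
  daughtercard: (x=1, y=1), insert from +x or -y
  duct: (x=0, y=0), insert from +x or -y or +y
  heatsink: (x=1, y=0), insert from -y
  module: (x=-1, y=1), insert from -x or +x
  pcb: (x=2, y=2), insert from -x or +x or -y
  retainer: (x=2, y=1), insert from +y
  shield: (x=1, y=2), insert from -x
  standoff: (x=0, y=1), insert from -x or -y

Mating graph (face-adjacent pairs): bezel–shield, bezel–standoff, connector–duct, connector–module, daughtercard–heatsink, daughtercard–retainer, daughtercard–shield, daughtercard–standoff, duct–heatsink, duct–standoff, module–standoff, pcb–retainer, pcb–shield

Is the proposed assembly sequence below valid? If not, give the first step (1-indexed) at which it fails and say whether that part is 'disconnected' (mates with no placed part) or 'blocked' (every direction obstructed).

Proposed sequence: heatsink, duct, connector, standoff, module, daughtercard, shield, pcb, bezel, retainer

Invalid at step 10 (blocked)

1. heatsink@(1, 0) [-y clear] — {heatsink}
2. duct@(0, 0) [-y clear] — {duct, heatsink}
3. connector@(-1, 0) [-x clear] — {connector, duct, heatsink}
4. standoff@(0, 1) [-x clear] — {connector, duct, heatsink, standoff}
5. module@(-1, 1) [-x clear] — {connector, duct, heatsink, module, standoff}
6. daughtercard@(1, 1) [+x clear] — {connector, daughtercard, duct, heatsink, module, standoff}
7. shield@(1, 2) [-x clear] — {connector, daughtercard, duct, heatsink, module, shield, standoff}
8. pcb@(2, 2) [+x clear] — {connector, daughtercard, duct, heatsink, module, pcb, shield, standoff}
9. bezel@(0, 2) [-x clear] — {bezel, connector, daughtercard, duct, heatsink, module, pcb, shield, standoff}
10. retainer@(2, 1) — +y all obstructed ⇒ blocked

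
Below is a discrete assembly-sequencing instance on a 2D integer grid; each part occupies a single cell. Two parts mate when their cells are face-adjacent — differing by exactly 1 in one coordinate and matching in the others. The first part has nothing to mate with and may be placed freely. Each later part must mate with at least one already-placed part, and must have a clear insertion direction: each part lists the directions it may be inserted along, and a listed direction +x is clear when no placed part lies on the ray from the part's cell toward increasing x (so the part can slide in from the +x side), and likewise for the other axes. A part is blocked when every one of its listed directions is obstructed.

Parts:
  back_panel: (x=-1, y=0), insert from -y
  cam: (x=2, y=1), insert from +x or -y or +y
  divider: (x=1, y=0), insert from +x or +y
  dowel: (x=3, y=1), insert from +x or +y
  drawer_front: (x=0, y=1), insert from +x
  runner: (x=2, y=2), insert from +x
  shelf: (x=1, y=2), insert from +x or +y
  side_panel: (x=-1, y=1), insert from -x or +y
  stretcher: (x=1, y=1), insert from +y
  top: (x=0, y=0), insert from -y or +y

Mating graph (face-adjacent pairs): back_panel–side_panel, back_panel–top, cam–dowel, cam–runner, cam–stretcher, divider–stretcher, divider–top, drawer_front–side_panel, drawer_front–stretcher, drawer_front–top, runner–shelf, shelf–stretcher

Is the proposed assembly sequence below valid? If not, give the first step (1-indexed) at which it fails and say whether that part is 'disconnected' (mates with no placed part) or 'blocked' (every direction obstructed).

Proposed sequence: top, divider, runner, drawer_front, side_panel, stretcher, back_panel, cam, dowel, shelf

1. top@(0, 0) [-y clear] — {top}
2. divider@(1, 0) [+x clear] — {divider, top}
3. runner@(2, 2) — no placed neighbour ⇒ disconnected

Invalid at step 3 (disconnected)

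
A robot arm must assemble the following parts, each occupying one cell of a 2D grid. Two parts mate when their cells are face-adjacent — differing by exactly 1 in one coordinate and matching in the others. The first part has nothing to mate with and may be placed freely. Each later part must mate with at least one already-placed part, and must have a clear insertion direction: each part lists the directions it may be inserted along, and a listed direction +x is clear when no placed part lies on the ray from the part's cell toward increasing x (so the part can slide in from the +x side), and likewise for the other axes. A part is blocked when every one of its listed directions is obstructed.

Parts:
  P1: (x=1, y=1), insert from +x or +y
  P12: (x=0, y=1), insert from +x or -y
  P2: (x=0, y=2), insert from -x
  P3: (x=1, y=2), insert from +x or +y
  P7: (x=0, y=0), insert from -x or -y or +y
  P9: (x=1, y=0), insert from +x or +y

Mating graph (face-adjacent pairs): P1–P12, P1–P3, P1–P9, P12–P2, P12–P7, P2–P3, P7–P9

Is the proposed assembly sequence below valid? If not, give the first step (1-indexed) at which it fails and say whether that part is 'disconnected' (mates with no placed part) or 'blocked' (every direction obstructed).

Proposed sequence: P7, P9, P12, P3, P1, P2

Invalid at step 4 (disconnected)

1. P7@(0, 0) [-x clear] — {P7}
2. P9@(1, 0) [+x clear] — {P7, P9}
3. P12@(0, 1) [+x clear] — {P12, P7, P9}
4. P3@(1, 2) — no placed neighbour ⇒ disconnected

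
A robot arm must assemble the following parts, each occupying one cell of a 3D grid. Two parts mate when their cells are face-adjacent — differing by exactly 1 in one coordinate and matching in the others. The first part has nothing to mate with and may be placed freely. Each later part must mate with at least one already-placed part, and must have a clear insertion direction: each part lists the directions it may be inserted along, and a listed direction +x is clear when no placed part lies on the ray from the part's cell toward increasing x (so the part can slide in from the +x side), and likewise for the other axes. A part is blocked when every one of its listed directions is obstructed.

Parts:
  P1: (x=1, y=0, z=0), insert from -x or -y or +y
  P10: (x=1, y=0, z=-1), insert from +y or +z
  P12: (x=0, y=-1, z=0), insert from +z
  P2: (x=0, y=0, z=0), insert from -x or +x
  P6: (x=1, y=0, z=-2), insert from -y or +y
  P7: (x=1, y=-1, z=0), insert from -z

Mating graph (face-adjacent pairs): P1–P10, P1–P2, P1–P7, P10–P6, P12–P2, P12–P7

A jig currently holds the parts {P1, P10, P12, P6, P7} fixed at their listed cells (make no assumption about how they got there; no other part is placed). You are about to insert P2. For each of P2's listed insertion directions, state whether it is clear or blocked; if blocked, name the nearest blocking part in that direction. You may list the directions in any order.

+x: blocked by P1; -x: clear

-x: ray from P2(0, 0, 0) has no placed part ⇒ clear
+x: nearest on ray is P1@(1, 0, 0) ⇒ blocked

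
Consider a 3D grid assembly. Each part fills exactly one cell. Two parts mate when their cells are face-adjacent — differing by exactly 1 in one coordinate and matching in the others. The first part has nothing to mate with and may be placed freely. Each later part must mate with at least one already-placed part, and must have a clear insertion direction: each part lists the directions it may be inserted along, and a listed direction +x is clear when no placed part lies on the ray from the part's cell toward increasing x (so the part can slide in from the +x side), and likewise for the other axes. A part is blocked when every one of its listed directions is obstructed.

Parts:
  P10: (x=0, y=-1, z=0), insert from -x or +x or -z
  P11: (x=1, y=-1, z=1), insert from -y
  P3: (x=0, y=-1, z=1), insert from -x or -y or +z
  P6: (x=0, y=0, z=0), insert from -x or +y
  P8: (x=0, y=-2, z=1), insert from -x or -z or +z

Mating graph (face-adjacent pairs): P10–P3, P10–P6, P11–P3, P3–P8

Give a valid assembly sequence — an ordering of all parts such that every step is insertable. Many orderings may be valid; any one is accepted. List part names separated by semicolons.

1. P8@(0, -2, 1) [-x clear] — {P8}
2. P3@(0, -1, 1) [-x clear] — {P3, P8}
3. P10@(0, -1, 0) [-x clear] — {P10, P3, P8}
4. P11@(1, -1, 1) [-y clear] — {P10, P11, P3, P8}
5. P6@(0, 0, 0) [-x clear] — {P10, P11, P3, P6, P8}

P8; P3; P10; P11; P6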